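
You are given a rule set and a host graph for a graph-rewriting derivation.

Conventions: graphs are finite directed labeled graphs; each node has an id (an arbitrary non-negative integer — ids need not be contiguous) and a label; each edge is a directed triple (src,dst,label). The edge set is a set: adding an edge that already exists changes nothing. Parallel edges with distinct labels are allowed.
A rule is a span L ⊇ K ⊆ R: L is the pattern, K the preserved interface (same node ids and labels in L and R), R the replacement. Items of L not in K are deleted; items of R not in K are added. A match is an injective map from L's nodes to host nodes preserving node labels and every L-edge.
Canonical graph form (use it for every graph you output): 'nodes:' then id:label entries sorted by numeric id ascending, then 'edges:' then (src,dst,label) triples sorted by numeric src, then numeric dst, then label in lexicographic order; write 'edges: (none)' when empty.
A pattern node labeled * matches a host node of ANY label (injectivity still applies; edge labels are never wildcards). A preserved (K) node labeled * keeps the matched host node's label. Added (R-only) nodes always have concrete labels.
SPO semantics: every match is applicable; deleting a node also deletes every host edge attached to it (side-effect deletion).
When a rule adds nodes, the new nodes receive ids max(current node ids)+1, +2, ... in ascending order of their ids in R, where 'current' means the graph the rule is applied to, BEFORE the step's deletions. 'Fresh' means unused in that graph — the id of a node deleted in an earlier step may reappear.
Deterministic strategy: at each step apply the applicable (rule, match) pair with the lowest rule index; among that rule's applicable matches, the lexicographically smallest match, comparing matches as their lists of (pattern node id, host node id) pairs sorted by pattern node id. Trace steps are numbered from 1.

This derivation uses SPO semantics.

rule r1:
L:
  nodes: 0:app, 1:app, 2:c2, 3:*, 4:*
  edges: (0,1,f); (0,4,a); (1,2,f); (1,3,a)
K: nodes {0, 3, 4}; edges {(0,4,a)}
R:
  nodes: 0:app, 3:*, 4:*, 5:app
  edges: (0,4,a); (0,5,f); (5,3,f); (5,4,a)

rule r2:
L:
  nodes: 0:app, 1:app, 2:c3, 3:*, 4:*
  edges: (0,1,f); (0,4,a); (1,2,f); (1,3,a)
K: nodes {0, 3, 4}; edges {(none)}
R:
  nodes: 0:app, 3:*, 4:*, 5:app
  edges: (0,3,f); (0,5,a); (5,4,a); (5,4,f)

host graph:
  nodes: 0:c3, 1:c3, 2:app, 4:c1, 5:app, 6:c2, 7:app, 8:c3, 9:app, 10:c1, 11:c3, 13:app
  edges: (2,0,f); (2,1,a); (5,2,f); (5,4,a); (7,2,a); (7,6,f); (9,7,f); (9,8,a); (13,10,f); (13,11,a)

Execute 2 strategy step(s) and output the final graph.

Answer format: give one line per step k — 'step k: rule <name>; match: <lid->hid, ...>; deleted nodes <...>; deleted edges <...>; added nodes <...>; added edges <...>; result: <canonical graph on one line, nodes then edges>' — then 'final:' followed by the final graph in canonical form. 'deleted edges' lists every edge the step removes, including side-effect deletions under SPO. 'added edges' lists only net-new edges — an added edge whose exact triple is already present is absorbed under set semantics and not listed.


step 1: rule r1; match: 0->9, 1->7, 2->6, 3->2, 4->8; deleted nodes 6, 7; deleted edges (7,2,a); (7,6,f); (9,7,f); added nodes 14; added edges (9,14,f); (14,2,f); (14,8,a); result: nodes: 0:c3, 1:c3, 2:app, 4:c1, 5:app, 8:c3, 9:app, 10:c1, 11:c3, 13:app, 14:app edges: (2,0,f); (2,1,a); (5,2,f); (5,4,a); (9,8,a); (9,14,f); (13,10,f); (13,11,a); (14,2,f); (14,8,a)
step 2: rule r2; match: 0->5, 1->2, 2->0, 3->1, 4->4; deleted nodes 0, 2; deleted edges (2,0,f); (2,1,a); (5,2,f); (5,4,a); (14,2,f); added nodes 15; added edges (5,1,f); (5,15,a); (15,4,a); (15,4,f); result: nodes: 1:c3, 4:c1, 5:app, 8:c3, 9:app, 10:c1, 11:c3, 13:app, 14:app, 15:app edges: (5,1,f); (5,15,a); (9,8,a); (9,14,f); (13,10,f); (13,11,a); (14,8,a); (15,4,a); (15,4,f)
final:
nodes: 1:c3, 4:c1, 5:app, 8:c3, 9:app, 10:c1, 11:c3, 13:app, 14:app, 15:app
edges: (5,1,f); (5,15,a); (9,8,a); (9,14,f); (13,10,f); (13,11,a); (14,8,a); (15,4,a); (15,4,f)


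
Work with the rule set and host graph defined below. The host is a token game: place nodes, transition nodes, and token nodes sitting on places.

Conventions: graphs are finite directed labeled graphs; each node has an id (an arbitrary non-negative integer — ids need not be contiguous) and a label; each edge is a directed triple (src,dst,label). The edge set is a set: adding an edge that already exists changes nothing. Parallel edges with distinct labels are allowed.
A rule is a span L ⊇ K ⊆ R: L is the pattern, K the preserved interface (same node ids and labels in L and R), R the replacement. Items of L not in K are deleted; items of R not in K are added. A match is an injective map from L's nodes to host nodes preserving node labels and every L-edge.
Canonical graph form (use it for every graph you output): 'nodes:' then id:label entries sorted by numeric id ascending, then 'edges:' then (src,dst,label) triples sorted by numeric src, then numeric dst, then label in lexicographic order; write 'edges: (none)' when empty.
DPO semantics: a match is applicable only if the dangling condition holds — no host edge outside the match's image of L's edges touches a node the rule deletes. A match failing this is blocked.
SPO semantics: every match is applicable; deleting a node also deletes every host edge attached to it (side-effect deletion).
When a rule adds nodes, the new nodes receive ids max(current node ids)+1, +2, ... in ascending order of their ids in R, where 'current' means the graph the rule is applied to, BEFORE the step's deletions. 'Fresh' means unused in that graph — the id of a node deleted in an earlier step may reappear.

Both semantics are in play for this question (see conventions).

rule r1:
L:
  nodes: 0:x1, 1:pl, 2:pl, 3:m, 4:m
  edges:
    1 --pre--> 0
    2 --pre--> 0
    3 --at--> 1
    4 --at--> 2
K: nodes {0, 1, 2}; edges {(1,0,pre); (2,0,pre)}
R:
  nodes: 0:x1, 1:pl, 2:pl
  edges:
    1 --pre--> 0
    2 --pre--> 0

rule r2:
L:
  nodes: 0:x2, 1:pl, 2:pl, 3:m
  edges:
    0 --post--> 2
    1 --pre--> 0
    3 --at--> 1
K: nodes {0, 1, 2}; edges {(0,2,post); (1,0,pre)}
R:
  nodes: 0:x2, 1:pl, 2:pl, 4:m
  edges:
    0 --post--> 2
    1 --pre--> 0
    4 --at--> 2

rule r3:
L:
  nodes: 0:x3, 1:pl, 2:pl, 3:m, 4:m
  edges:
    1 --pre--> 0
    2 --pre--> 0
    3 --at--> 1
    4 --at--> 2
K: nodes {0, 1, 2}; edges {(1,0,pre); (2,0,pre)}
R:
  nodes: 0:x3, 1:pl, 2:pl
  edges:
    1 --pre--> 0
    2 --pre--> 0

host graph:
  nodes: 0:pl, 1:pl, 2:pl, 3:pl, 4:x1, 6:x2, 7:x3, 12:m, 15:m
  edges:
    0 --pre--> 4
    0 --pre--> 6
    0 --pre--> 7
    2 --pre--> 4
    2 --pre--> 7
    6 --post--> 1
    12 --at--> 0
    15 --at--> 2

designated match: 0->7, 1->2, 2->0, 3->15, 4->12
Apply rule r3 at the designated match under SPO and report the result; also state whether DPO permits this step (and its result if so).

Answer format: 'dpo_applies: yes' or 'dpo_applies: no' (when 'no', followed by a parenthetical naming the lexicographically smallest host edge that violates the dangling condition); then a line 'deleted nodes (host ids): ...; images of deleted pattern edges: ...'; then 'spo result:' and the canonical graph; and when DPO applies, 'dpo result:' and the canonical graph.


dpo_applies: yes
deleted nodes (host ids): 12, 15; images of deleted pattern edges: (12,0,at); (15,2,at)
spo result:
nodes: 0:pl, 1:pl, 2:pl, 3:pl, 4:x1, 6:x2, 7:x3
edges: (0,4,pre); (0,6,pre); (0,7,pre); (2,4,pre); (2,7,pre); (6,1,post)
dpo result:
nodes: 0:pl, 1:pl, 2:pl, 3:pl, 4:x1, 6:x2, 7:x3
edges: (0,4,pre); (0,6,pre); (0,7,pre); (2,4,pre); (2,7,pre); (6,1,post)


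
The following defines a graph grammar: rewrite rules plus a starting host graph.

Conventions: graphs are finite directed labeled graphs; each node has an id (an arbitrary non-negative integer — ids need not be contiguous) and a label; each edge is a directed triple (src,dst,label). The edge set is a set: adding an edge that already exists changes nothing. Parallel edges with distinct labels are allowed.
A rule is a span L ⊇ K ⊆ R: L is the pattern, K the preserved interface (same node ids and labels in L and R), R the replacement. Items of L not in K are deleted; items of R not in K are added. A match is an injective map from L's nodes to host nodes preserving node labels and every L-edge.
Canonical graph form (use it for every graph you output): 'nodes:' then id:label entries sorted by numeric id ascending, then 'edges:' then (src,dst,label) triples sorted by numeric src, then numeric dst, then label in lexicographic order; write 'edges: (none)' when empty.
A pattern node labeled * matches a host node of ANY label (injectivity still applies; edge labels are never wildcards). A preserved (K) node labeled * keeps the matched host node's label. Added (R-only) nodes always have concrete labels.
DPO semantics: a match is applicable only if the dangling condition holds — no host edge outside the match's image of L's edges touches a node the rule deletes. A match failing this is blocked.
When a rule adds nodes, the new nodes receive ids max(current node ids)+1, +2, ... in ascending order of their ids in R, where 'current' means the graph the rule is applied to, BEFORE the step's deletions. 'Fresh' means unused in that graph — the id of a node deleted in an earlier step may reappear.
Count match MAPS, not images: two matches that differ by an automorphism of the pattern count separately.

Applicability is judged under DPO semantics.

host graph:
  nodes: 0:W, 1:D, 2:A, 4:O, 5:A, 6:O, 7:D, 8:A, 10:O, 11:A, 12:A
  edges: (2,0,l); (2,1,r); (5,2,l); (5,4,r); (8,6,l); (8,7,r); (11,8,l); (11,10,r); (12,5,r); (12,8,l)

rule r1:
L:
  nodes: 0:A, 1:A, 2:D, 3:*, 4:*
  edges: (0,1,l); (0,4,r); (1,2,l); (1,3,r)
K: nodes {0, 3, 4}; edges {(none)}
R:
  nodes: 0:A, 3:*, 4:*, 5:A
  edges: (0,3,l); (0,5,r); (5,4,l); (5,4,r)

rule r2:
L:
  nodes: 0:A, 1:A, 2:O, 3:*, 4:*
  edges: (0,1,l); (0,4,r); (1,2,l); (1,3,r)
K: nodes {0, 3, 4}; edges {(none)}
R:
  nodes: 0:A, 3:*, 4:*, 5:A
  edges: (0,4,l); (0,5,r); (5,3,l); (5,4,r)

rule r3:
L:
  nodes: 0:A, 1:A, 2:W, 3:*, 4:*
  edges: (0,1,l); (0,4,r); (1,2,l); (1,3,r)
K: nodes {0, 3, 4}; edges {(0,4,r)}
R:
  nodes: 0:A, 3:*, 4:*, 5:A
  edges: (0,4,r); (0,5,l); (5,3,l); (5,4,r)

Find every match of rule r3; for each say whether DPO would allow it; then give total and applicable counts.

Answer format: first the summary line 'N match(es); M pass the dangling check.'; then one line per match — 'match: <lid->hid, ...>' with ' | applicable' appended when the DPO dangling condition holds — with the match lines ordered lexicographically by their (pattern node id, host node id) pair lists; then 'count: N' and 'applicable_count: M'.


1 match(es); 1 pass the dangling check.
match: 0->5, 1->2, 2->0, 3->1, 4->4 | applicable
count: 1
applicable_count: 1


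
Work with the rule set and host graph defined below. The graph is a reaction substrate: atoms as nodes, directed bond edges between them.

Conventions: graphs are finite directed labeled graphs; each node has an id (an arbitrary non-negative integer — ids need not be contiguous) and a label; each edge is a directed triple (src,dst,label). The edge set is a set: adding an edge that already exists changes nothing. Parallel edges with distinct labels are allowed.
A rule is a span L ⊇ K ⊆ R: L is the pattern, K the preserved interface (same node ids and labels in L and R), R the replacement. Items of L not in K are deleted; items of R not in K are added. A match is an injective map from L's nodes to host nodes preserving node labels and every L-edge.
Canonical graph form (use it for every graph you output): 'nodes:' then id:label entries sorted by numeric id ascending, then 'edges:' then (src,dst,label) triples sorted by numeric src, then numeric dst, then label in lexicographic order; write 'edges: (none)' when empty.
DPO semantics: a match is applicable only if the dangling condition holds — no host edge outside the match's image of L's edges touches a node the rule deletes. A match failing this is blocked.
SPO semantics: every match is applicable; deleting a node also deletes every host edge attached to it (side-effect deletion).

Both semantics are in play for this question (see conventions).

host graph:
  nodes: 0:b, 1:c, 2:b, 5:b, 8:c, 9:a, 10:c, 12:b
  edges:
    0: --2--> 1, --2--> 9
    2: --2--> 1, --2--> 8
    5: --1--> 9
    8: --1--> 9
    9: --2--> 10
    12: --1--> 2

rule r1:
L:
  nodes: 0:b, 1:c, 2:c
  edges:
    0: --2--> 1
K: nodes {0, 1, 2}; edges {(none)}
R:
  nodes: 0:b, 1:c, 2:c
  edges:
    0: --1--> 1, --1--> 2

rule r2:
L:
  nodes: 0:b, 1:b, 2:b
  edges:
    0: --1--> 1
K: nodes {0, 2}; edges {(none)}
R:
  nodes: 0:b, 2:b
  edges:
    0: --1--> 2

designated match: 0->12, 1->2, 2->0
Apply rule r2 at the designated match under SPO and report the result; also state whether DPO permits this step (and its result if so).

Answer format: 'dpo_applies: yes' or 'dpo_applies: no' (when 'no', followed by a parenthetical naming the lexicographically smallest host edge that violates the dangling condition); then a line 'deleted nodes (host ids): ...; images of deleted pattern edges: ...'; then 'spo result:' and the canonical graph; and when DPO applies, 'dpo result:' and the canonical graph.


dpo_applies: no
(the rule deletes node 2, which keeps host edge (2,1,2) outside the match image — the dangling condition fails, DPO blocks; SPO proceeds and side-deletes such edges)
deleted nodes (host ids): 2; images of deleted pattern edges: (12,2,1)
spo result:
nodes: 0:b, 1:c, 5:b, 8:c, 9:a, 10:c, 12:b
edges: (0,1,2); (0,9,2); (5,9,1); (8,9,1); (9,10,2); (12,0,1)


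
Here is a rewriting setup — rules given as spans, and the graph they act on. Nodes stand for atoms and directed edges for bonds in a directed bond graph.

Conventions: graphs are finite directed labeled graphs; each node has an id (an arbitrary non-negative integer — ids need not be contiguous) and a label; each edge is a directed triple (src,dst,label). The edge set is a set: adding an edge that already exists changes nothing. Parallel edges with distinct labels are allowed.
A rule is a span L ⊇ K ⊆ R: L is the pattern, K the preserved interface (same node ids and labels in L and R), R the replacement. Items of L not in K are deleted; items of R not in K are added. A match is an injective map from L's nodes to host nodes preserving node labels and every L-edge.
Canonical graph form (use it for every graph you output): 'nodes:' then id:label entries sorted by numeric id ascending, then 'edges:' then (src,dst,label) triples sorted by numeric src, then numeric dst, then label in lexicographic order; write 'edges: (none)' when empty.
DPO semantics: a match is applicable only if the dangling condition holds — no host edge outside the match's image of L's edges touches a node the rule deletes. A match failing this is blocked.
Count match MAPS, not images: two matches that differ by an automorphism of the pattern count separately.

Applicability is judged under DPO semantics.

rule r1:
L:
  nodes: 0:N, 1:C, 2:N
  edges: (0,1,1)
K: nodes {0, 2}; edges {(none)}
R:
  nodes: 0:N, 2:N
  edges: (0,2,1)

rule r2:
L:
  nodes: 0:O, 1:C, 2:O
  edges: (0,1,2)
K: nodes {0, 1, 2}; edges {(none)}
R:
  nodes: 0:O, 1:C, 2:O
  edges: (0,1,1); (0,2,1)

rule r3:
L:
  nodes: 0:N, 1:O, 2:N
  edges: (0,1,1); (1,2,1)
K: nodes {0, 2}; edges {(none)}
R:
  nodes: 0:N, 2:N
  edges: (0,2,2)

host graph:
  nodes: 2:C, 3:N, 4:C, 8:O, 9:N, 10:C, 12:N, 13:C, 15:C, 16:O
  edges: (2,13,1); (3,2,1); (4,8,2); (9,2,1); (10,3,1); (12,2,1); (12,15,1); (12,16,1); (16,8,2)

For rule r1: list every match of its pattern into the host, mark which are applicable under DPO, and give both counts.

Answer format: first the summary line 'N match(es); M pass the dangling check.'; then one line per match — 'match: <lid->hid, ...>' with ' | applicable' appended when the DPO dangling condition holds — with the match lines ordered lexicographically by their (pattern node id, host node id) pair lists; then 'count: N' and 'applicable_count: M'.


8 match(es); 2 pass the dangling check.
match: 0->3, 1->2, 2->9
match: 0->3, 1->2, 2->12
match: 0->9, 1->2, 2->3
match: 0->9, 1->2, 2->12
match: 0->12, 1->2, 2->3
match: 0->12, 1->2, 2->9
match: 0->12, 1->15, 2->3 | applicable
match: 0->12, 1->15, 2->9 | applicable
count: 8
applicable_count: 2


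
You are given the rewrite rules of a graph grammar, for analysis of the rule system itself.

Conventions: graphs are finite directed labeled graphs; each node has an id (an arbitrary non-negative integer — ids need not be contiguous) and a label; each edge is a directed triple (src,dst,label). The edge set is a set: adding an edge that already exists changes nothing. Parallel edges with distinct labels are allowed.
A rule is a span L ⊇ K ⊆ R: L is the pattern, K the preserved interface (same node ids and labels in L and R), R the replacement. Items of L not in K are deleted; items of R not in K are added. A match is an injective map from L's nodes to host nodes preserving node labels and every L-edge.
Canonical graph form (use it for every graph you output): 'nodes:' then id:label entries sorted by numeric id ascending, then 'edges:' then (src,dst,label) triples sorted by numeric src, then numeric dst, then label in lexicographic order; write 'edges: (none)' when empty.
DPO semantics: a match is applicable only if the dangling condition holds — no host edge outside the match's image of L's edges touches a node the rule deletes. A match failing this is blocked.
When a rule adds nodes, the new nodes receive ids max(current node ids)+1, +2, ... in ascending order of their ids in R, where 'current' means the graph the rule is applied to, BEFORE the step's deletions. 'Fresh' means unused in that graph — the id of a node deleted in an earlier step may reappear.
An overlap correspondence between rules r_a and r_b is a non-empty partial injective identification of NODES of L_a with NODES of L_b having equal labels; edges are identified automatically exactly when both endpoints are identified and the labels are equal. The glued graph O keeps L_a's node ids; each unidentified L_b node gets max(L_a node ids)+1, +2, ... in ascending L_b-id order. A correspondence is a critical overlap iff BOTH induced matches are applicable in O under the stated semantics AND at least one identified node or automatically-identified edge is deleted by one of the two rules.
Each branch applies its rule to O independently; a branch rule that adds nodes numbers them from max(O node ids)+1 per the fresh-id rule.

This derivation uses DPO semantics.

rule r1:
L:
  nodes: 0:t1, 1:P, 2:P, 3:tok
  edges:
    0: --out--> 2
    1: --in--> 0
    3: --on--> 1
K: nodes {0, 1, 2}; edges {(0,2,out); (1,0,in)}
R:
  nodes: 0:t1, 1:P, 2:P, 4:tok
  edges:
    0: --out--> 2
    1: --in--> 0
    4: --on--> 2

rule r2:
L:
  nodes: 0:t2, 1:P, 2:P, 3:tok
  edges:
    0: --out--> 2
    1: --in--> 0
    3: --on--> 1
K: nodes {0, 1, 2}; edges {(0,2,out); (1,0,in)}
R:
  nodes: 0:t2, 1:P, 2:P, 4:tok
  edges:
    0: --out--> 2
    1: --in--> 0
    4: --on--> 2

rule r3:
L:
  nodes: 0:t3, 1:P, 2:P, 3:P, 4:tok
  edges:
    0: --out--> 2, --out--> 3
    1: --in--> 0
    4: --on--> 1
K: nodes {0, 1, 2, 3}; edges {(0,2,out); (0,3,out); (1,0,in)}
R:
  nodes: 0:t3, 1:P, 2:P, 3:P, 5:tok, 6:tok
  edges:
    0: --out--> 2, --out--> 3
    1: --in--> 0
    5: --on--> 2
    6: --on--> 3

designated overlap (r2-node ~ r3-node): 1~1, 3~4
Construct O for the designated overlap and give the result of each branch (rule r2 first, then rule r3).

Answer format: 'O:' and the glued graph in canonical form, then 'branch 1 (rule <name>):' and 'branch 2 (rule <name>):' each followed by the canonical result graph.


O:
nodes: 0:t2, 1:P, 2:P, 3:tok, 4:t3, 5:P, 6:P
edges: (0,2,out); (1,0,in); (1,4,in); (3,1,on); (4,5,out); (4,6,out)
branch 1 (rule r2):
nodes: 0:t2, 1:P, 2:P, 4:t3, 5:P, 6:P, 7:tok
edges: (0,2,out); (1,0,in); (1,4,in); (4,5,out); (4,6,out); (7,2,on)
branch 2 (rule r3):
nodes: 0:t2, 1:P, 2:P, 4:t3, 5:P, 6:P, 7:tok, 8:tok
edges: (0,2,out); (1,0,in); (1,4,in); (4,5,out); (4,6,out); (7,5,on); (8,6,on)


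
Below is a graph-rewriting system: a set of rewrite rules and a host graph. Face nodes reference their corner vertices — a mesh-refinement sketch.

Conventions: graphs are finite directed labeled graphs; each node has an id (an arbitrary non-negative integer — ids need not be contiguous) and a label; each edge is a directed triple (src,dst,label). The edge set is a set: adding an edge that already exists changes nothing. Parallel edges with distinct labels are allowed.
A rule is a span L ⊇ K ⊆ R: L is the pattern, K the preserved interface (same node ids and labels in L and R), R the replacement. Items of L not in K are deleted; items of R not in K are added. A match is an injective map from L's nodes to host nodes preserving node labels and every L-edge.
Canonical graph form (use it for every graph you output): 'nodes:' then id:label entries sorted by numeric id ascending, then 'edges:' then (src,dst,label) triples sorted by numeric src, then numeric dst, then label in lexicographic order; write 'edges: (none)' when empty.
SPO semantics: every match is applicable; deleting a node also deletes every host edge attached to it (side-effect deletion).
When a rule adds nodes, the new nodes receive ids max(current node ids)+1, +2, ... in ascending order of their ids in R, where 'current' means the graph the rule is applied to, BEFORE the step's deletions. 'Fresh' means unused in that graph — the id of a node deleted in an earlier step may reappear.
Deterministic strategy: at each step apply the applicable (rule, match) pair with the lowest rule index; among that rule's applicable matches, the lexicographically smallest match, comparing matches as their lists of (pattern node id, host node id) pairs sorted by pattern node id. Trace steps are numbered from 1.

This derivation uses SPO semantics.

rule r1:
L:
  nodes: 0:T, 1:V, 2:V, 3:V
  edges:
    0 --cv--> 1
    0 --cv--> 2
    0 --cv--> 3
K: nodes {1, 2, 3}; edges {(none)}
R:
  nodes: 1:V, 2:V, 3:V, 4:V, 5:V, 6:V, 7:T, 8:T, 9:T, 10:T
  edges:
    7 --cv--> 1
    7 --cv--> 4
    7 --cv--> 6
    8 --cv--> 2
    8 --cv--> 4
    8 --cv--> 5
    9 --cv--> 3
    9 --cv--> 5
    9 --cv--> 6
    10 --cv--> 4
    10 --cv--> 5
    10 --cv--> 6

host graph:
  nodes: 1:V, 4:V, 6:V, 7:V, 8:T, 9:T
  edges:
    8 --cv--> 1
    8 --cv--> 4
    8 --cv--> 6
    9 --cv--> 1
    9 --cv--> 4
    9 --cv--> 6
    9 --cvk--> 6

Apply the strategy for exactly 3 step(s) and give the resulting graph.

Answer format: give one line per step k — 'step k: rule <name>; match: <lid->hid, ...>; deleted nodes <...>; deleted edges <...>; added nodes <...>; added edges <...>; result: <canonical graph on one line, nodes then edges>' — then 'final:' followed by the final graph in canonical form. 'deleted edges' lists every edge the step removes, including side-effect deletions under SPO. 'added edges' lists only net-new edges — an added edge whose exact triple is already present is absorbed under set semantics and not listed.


step 1: rule r1; match: 0->8, 1->1, 2->4, 3->6; deleted nodes 8; deleted edges (8,1,cv); (8,4,cv); (8,6,cv); added nodes 10, 11, 12, 13, 14, 15, 16; added edges (13,1,cv); (13,10,cv); (13,12,cv); (14,4,cv); (14,10,cv); (14,11,cv); (15,6,cv); (15,11,cv); (15,12,cv); (16,10,cv); (16,11,cv); (16,12,cv); result: nodes: 1:V, 4:V, 6:V, 7:V, 9:T, 10:V, 11:V, 12:V, 13:T, 14:T, 15:T, 16:T edges: (9,1,cv); (9,4,cv); (9,6,cv); (9,6,cvk); (13,1,cv); (13,10,cv); (13,12,cv); (14,4,cv); (14,10,cv); (14,11,cv); (15,6,cv); (15,11,cv); (15,12,cv); (16,10,cv); (16,11,cv); (16,12,cv)
step 2: rule r1; match: 0->9, 1->1, 2->4, 3->6; deleted nodes 9; deleted edges (9,1,cv); (9,4,cv); (9,6,cv); (9,6,cvk); added nodes 17, 18, 19, 20, 21, 22, 23; added edges (20,1,cv); (20,17,cv); (20,19,cv); (21,4,cv); (21,17,cv); (21,18,cv); (22,6,cv); (22,18,cv); (22,19,cv); (23,17,cv); (23,18,cv); (23,19,cv); result: nodes: 1:V, 4:V, 6:V, 7:V, 10:V, 11:V, 12:V, 13:T, 14:T, 15:T, 16:T, 17:V, 18:V, 19:V, 20:T, 21:T, 22:T, 23:T edges: (13,1,cv); (13,10,cv); (13,12,cv); (14,4,cv); (14,10,cv); (14,11,cv); (15,6,cv); (15,11,cv); (15,12,cv); (16,10,cv); (16,11,cv); (16,12,cv); (20,1,cv); (20,17,cv); (20,19,cv); (21,4,cv); (21,17,cv); (21,18,cv); (22,6,cv); (22,18,cv); (22,19,cv); (23,17,cv); (23,18,cv); (23,19,cv)
step 3: rule r1; match: 0->13, 1->1, 2->10, 3->12; deleted nodes 13; deleted edges (13,1,cv); (13,10,cv); (13,12,cv); added nodes 24, 25, 26, 27, 28, 29, 30; added edges (27,1,cv); (27,24,cv); (27,26,cv); (28,10,cv); (28,24,cv); (28,25,cv); (29,12,cv); (29,25,cv); (29,26,cv); (30,24,cv); (30,25,cv); (30,26,cv); result: nodes: 1:V, 4:V, 6:V, 7:V, 10:V, 11:V, 12:V, 14:T, 15:T, 16:T, 17:V, 18:V, 19:V, 20:T, 21:T, 22:T, 23:T, 24:V, 25:V, 26:V, 27:T, 28:T, 29:T, 30:T edges: (14,4,cv); (14,10,cv); (14,11,cv); (15,6,cv); (15,11,cv); (15,12,cv); (16,10,cv); (16,11,cv); (16,12,cv); (20,1,cv); (20,17,cv); (20,19,cv); (21,4,cv); (21,17,cv); (21,18,cv); (22,6,cv); (22,18,cv); (22,19,cv); (23,17,cv); (23,18,cv); (23,19,cv); (27,1,cv); (27,24,cv); (27,26,cv); (28,10,cv); (28,24,cv); (28,25,cv); (29,12,cv); (29,25,cv); (29,26,cv); (30,24,cv); (30,25,cv); (30,26,cv)
final:
nodes: 1:V, 4:V, 6:V, 7:V, 10:V, 11:V, 12:V, 14:T, 15:T, 16:T, 17:V, 18:V, 19:V, 20:T, 21:T, 22:T, 23:T, 24:V, 25:V, 26:V, 27:T, 28:T, 29:T, 30:T
edges: (14,4,cv); (14,10,cv); (14,11,cv); (15,6,cv); (15,11,cv); (15,12,cv); (16,10,cv); (16,11,cv); (16,12,cv); (20,1,cv); (20,17,cv); (20,19,cv); (21,4,cv); (21,17,cv); (21,18,cv); (22,6,cv); (22,18,cv); (22,19,cv); (23,17,cv); (23,18,cv); (23,19,cv); (27,1,cv); (27,24,cv); (27,26,cv); (28,10,cv); (28,24,cv); (28,25,cv); (29,12,cv); (29,25,cv); (29,26,cv); (30,24,cv); (30,25,cv); (30,26,cv)


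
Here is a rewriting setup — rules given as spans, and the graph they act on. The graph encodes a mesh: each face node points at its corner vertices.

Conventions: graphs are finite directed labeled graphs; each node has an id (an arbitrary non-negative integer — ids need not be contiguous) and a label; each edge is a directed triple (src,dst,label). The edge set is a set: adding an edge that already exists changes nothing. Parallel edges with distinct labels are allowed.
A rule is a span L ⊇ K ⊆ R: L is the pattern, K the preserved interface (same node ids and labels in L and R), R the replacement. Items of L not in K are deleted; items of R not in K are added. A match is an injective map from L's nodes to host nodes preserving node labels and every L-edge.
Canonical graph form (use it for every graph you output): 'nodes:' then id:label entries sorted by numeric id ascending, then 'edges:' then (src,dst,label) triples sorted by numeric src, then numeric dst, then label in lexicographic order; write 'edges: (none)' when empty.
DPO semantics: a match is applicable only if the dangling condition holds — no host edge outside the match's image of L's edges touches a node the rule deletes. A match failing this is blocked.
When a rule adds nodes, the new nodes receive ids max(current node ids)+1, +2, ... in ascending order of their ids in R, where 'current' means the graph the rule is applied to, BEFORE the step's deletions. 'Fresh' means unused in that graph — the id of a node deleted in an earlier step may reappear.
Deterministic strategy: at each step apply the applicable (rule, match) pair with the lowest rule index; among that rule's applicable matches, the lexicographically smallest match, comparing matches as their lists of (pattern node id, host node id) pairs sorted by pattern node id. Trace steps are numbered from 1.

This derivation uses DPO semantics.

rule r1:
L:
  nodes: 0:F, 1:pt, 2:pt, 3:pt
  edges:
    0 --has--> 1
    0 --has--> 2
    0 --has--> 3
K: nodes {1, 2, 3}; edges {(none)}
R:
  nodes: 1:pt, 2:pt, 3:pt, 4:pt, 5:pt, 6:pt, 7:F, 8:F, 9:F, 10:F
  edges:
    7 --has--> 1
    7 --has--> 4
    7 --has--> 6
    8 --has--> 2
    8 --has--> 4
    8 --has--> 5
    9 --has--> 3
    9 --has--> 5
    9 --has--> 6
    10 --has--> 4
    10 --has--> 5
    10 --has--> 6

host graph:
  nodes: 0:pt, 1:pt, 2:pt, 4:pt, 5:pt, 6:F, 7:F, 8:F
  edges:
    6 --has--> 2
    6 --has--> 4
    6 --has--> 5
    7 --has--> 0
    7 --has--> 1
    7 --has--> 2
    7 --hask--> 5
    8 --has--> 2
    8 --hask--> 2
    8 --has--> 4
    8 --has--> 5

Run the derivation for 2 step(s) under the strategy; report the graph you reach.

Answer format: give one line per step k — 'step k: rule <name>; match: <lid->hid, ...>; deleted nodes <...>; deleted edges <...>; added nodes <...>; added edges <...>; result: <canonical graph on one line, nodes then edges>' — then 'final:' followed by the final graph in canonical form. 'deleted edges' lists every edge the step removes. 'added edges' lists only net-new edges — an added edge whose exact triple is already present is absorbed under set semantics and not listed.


step 1: rule r1; match: 0->6, 1->2, 2->4, 3->5; deleted nodes 6; deleted edges (6,2,has); (6,4,has); (6,5,has); added nodes 9, 10, 11, 12, 13, 14, 15; added edges (12,2,has); (12,9,has); (12,11,has); (13,4,has); (13,9,has); (13,10,has); (14,5,has); (14,10,has); (14,11,has); (15,9,has); (15,10,has); (15,11,has); result: nodes: 0:pt, 1:pt, 2:pt, 4:pt, 5:pt, 7:F, 8:F, 9:pt, 10:pt, 11:pt, 12:F, 13:F, 14:F, 15:F edges: (7,0,has); (7,1,has); (7,2,has); (7,5,hask); (8,2,has); (8,2,hask); (8,4,has); (8,5,has); (12,2,has); (12,9,has); (12,11,has); (13,4,has); (13,9,has); (13,10,has); (14,5,has); (14,10,has); (14,11,has); (15,9,has); (15,10,has); (15,11,has)
step 2: rule r1; match: 0->12, 1->2, 2->9, 3->11; deleted nodes 12; deleted edges (12,2,has); (12,9,has); (12,11,has); added nodes 16, 17, 18, 19, 20, 21, 22; added edges (19,2,has); (19,16,has); (19,18,has); (20,9,has); (20,16,has); (20,17,has); (21,11,has); (21,17,has); (21,18,has); (22,16,has); (22,17,has); (22,18,has); result: nodes: 0:pt, 1:pt, 2:pt, 4:pt, 5:pt, 7:F, 8:F, 9:pt, 10:pt, 11:pt, 13:F, 14:F, 15:F, 16:pt, 17:pt, 18:pt, 19:F, 20:F, 21:F, 22:F edges: (7,0,has); (7,1,has); (7,2,has); (7,5,hask); (8,2,has); (8,2,hask); (8,4,has); (8,5,has); (13,4,has); (13,9,has); (13,10,has); (14,5,has); (14,10,has); (14,11,has); (15,9,has); (15,10,has); (15,11,has); (19,2,has); (19,16,has); (19,18,has); (20,9,has); (20,16,has); (20,17,has); (21,11,has); (21,17,has); (21,18,has); (22,16,has); (22,17,has); (22,18,has)
final:
nodes: 0:pt, 1:pt, 2:pt, 4:pt, 5:pt, 7:F, 8:F, 9:pt, 10:pt, 11:pt, 13:F, 14:F, 15:F, 16:pt, 17:pt, 18:pt, 19:F, 20:F, 21:F, 22:F
edges: (7,0,has); (7,1,has); (7,2,has); (7,5,hask); (8,2,has); (8,2,hask); (8,4,has); (8,5,has); (13,4,has); (13,9,has); (13,10,has); (14,5,has); (14,10,has); (14,11,has); (15,9,has); (15,10,has); (15,11,has); (19,2,has); (19,16,has); (19,18,has); (20,9,has); (20,16,has); (20,17,has); (21,11,has); (21,17,has); (21,18,has); (22,16,has); (22,17,has); (22,18,has)


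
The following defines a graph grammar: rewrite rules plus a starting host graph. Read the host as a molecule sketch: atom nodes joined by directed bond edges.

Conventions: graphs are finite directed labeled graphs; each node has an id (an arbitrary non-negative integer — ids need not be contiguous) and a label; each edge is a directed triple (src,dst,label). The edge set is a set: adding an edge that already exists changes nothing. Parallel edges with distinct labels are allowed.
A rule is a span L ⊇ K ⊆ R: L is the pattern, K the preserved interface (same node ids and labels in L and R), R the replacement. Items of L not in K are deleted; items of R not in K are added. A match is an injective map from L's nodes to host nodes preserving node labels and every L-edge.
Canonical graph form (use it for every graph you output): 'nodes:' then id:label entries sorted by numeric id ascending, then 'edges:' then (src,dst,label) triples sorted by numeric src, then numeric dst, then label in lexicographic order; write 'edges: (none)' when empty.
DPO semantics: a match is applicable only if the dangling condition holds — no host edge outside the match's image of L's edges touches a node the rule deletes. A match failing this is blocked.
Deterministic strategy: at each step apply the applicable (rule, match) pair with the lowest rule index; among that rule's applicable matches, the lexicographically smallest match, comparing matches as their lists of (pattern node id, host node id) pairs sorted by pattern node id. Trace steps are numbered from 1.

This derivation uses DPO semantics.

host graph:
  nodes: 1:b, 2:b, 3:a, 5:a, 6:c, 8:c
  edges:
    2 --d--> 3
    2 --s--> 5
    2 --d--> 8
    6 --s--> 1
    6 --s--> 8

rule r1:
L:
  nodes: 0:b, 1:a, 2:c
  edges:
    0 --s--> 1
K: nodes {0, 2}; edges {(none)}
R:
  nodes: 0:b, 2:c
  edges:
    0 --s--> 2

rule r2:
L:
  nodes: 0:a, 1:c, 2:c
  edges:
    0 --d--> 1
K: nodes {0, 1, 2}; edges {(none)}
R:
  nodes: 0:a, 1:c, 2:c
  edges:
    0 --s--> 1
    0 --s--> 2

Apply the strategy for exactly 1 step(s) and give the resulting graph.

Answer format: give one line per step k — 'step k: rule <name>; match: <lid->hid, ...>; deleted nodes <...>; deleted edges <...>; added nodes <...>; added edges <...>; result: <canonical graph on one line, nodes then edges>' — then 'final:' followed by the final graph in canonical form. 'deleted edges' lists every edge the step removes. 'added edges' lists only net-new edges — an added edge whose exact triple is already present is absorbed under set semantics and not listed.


step 1: rule r1; match: 0->2, 1->5, 2->6; deleted nodes 5; deleted edges (2,5,s); added nodes (none); added edges (2,6,s); result: nodes: 1:b, 2:b, 3:a, 6:c, 8:c edges: (2,3,d); (2,6,s); (2,8,d); (6,1,s); (6,8,s)
final:
nodes: 1:b, 2:b, 3:a, 6:c, 8:c
edges: (2,3,d); (2,6,s); (2,8,d); (6,1,s); (6,8,s)


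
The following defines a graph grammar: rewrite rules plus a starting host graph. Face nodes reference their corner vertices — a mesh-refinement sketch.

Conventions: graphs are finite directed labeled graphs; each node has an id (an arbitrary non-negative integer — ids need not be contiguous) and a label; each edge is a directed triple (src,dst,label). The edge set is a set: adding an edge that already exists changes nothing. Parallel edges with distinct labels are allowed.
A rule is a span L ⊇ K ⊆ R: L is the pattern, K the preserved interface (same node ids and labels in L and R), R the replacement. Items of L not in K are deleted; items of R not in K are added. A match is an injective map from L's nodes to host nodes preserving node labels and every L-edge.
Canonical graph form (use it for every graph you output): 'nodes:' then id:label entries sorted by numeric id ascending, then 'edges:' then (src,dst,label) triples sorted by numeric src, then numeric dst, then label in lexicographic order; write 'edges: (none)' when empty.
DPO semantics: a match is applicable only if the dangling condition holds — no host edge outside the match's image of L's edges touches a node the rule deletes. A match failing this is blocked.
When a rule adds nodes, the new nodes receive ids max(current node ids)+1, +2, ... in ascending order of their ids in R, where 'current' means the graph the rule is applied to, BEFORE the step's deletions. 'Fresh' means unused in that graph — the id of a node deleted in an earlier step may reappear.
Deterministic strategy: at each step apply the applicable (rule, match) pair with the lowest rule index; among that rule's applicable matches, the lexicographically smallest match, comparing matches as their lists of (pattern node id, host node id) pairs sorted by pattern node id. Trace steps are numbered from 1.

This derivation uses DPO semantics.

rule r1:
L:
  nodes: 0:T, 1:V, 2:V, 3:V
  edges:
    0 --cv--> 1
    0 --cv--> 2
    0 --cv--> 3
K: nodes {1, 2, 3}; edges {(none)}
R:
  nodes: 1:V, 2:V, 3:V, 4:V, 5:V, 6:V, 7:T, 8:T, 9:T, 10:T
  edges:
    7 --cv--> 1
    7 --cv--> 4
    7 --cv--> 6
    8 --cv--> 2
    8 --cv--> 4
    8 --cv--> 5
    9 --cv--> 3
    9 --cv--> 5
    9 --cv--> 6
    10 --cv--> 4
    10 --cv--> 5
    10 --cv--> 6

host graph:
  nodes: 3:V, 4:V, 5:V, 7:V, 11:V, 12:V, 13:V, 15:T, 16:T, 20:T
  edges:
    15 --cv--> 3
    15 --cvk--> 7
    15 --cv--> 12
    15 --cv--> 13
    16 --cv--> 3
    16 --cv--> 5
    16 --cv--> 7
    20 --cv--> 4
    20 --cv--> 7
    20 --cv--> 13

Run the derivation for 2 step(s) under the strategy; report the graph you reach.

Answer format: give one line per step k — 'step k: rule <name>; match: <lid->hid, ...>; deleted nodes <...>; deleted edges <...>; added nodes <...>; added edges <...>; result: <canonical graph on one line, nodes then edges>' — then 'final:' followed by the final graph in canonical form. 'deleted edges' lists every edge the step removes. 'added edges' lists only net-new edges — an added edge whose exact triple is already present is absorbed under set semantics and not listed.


step 1: rule r1; match: 0->16, 1->3, 2->5, 3->7; deleted nodes 16; deleted edges (16,3,cv); (16,5,cv); (16,7,cv); added nodes 21, 22, 23, 24, 25, 26, 27; added edges (24,3,cv); (24,21,cv); (24,23,cv); (25,5,cv); (25,21,cv); (25,22,cv); (26,7,cv); (26,22,cv); (26,23,cv); (27,21,cv); (27,22,cv); (27,23,cv); result: nodes: 3:V, 4:V, 5:V, 7:V, 11:V, 12:V, 13:V, 15:T, 20:T, 21:V, 22:V, 23:V, 24:T, 25:T, 26:T, 27:T edges: (15,3,cv); (15,7,cvk); (15,12,cv); (15,13,cv); (20,4,cv); (20,7,cv); (20,13,cv); (24,3,cv); (24,21,cv); (24,23,cv); (25,5,cv); (25,21,cv); (25,22,cv); (26,7,cv); (26,22,cv); (26,23,cv); (27,21,cv); (27,22,cv); (27,23,cv)
step 2: rule r1; match: 0->20, 1->4, 2->7, 3->13; deleted nodes 20; deleted edges (20,4,cv); (20,7,cv); (20,13,cv); added nodes 28, 29, 30, 31, 32, 33, 34; added edges (31,4,cv); (31,28,cv); (31,30,cv); (32,7,cv); (32,28,cv); (32,29,cv); (33,13,cv); (33,29,cv); (33,30,cv); (34,28,cv); (34,29,cv); (34,30,cv); result: nodes: 3:V, 4:V, 5:V, 7:V, 11:V, 12:V, 13:V, 15:T, 21:V, 22:V, 23:V, 24:T, 25:T, 26:T, 27:T, 28:V, 29:V, 30:V, 31:T, 32:T, 33:T, 34:T edges: (15,3,cv); (15,7,cvk); (15,12,cv); (15,13,cv); (24,3,cv); (24,21,cv); (24,23,cv); (25,5,cv); (25,21,cv); (25,22,cv); (26,7,cv); (26,22,cv); (26,23,cv); (27,21,cv); (27,22,cv); (27,23,cv); (31,4,cv); (31,28,cv); (31,30,cv); (32,7,cv); (32,28,cv); (32,29,cv); (33,13,cv); (33,29,cv); (33,30,cv); (34,28,cv); (34,29,cv); (34,30,cv)
final:
nodes: 3:V, 4:V, 5:V, 7:V, 11:V, 12:V, 13:V, 15:T, 21:V, 22:V, 23:V, 24:T, 25:T, 26:T, 27:T, 28:V, 29:V, 30:V, 31:T, 32:T, 33:T, 34:T
edges: (15,3,cv); (15,7,cvk); (15,12,cv); (15,13,cv); (24,3,cv); (24,21,cv); (24,23,cv); (25,5,cv); (25,21,cv); (25,22,cv); (26,7,cv); (26,22,cv); (26,23,cv); (27,21,cv); (27,22,cv); (27,23,cv); (31,4,cv); (31,28,cv); (31,30,cv); (32,7,cv); (32,28,cv); (32,29,cv); (33,13,cv); (33,29,cv); (33,30,cv); (34,28,cv); (34,29,cv); (34,30,cv)


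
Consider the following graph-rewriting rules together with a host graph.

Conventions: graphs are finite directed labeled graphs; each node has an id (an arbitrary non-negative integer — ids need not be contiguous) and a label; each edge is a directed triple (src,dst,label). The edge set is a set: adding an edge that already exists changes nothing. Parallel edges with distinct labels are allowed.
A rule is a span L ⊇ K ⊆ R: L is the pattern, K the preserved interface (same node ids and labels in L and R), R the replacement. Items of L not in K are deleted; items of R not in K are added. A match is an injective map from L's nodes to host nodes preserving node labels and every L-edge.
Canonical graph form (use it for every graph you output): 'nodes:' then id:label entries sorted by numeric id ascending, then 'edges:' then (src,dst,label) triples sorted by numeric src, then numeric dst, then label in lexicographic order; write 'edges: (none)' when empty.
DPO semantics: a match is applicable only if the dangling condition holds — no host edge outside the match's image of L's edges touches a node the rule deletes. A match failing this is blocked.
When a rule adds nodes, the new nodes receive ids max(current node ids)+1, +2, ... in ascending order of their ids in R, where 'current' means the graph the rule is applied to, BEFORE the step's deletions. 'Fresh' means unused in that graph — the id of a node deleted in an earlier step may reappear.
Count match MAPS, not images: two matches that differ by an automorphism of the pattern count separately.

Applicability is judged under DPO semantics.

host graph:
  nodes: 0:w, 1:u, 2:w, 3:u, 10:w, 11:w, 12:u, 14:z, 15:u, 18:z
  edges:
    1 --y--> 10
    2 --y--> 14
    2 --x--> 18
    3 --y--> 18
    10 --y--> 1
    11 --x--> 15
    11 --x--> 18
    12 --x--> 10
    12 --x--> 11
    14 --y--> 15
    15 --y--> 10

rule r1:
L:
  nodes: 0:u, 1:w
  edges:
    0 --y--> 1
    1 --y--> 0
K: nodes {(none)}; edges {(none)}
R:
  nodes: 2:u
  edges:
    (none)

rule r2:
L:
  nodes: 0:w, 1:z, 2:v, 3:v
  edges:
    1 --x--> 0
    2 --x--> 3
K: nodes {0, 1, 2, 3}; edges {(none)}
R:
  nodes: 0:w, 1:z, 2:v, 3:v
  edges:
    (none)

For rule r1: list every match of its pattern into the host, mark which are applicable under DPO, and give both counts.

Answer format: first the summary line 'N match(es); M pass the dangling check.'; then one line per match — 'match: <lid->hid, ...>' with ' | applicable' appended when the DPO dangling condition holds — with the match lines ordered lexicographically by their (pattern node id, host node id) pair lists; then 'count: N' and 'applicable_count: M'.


1 match(es); 0 pass the dangling check.
match: 0->1, 1->10
count: 1
applicable_count: 0
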